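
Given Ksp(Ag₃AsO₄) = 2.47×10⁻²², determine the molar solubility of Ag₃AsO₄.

1.74×10⁻⁶ M

Ag₃AsO₄(s) ⇌ 3 Ag⁺(aq) + AsO₄³⁻(aq)
Call the molar solubility s, so that [Ag⁺] = 3s and [AsO₄³⁻] = s.
Ksp = [Ag⁺]^3[AsO₄³⁻] = (3s)^3 · s = 27s^4
27s^4 = 2.47×10⁻²²  ⇒  s^4 = 9.15×10⁻²⁴
Taking the 4th root, s = 1.74×10⁻⁶ mol/L.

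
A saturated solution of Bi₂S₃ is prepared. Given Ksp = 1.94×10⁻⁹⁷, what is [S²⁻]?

Bi₂S₃(s) ⇌ 2 Bi³⁺(aq) + 3 S²⁻(aq)
Call the molar solubility s, so that [Bi³⁺] = 2s and [S²⁻] = 3s.
Ksp = [Bi³⁺]^2[S²⁻]^3 = (2s)^2 · (3s)^3 = 108s^5 = 1.94×10⁻⁹⁷
s = 1.78×10⁻²⁰ mol/L
[S²⁻] = 3s = 5.35×10⁻²⁰ mol/L

5.35×10⁻²⁰ M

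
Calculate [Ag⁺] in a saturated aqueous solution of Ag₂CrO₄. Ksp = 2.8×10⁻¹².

Ag₂CrO₄(s) ⇌ 2 Ag⁺(aq) + CrO₄²⁻(aq)
For each mole of Ag₂CrO₄ that dissolves per liter, [Ag⁺] = 2s and [CrO₄²⁻] = s; let s denote this solubility.
Ksp = [Ag⁺]^2[CrO₄²⁻] = (2s)^2 · s = 4s^3 = 2.8×10⁻¹²
s = 8.9×10⁻⁵ mol/L
[Ag⁺] = 2s = 1.8×10⁻⁴ mol/L

1.8×10⁻⁴ M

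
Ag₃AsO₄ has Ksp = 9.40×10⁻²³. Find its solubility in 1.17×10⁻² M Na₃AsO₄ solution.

6.68×10⁻⁸ M

Ag₃AsO₄(s) ⇌ 3 Ag⁺(aq) + AsO₄³⁻(aq)
AsO₄³⁻ is already present at 1.17×10⁻² M. If s mol/L of Ag₃AsO₄ dissolves, [Ag⁺] = 3s while [AsO₄³⁻] ≈ 1.17×10⁻² M.
Ksp = [Ag⁺]^3[AsO₄³⁻] = (3s)^3(1.17×10⁻²)
(3s)^3 = 9.40×10⁻²³ / (1.17×10⁻²) = 8.03×10⁻²¹
s = 6.68×10⁻⁸ M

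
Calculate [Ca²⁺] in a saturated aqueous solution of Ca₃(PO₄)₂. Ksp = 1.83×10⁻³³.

Ca₃(PO₄)₂(s) ⇌ 3 Ca²⁺(aq) + 2 PO₄³⁻(aq)
Call the molar solubility s, so that [Ca²⁺] = 3s and [PO₄³⁻] = 2s.
Ksp = [Ca²⁺]^3[PO₄³⁻]^2 = (3s)^3 · (2s)^2 = 108s^5 = 1.83×10⁻³³
s = 1.11×10⁻⁷ mol L⁻¹
[Ca²⁺] = 3s = 3.33×10⁻⁷ mol L⁻¹

3.33×10⁻⁷ M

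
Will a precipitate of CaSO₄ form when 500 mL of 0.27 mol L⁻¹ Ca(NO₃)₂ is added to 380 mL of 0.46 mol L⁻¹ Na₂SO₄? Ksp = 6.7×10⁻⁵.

Yes

Total volume after mixing = 500 + 380 = 880 mL.
[Ca²⁺] = (0.27)(500)/880 = 0.15 mol L⁻¹
[SO₄²⁻] = (0.46)(380)/880 = 0.20 mol L⁻¹
Q = [Ca²⁺][SO₄²⁻] = 3.0×10⁻²
Q = 3.0×10⁻² > Ksp = 6.7×10⁻⁵, so the solution is supersaturated and CaSO₄ precipitates.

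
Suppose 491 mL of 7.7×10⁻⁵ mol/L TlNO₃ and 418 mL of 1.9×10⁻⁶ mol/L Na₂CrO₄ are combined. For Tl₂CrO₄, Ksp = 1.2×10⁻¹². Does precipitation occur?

After mixing, V = 491 mL + 418 mL = 909 mL.
[Tl⁺] = (7.7×10⁻⁵)(491)/909 = 4.2×10⁻⁵ mol/L
[CrO₄²⁻] = (1.9×10⁻⁶)(418)/909 = 8.7×10⁻⁷ mol/L
Q = [Tl⁺]^2[CrO₄²⁻] = 1.5×10⁻¹⁵
Since Q (1.5×10⁻¹⁵) is less than Ksp (1.2×10⁻¹²), no Tl₂CrO₄ precipitates.

No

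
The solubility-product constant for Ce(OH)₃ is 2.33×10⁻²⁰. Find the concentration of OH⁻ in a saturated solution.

1.63×10⁻⁵ M

Ce(OH)₃(s) ⇌ Ce³⁺(aq) + 3 OH⁻(aq)
With molar solubility s: [Ce³⁺] = s, [OH⁻] = 3s.
Ksp = [Ce³⁺][OH⁻]^3 = s · (3s)^3 = 27s^4 = 2.33×10⁻²⁰
s = 5.42×10⁻⁶ M
[OH⁻] = 3s = 1.63×10⁻⁵ M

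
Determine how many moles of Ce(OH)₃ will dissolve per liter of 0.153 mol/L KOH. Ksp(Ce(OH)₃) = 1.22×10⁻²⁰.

Ce(OH)₃(s) ⇌ Ce³⁺(aq) + 3 OH⁻(aq)
The solution already contains OH⁻ at 0.153 mol/L. Let s be the molar solubility of Ce(OH)₃.
[OH⁻] ≈ 0.153 mol/L (common ion dominates); [Ce³⁺] = s.
Ksp = [Ce³⁺][OH⁻]^3 = s(0.153)^3
s = 1.22×10⁻²⁰ / (0.153)^3 = 3.41×10⁻¹⁸
s = 3.41×10⁻¹⁸ mol/L

3.41×10⁻¹⁸ M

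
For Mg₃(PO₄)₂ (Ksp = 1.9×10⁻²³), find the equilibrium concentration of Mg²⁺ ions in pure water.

3.4×10⁻⁵ M

Mg₃(PO₄)₂(s) ⇌ 3 Mg²⁺(aq) + 2 PO₄³⁻(aq)
With molar solubility s: [Mg²⁺] = 3s, [PO₄³⁻] = 2s.
Ksp = [Mg²⁺]^3[PO₄³⁻]^2 = (3s)^3 · (2s)^2 = 108s^5 = 1.9×10⁻²³
s = 1.1×10⁻⁵ mol/L
[Mg²⁺] = 3s = 3.4×10⁻⁵ mol/L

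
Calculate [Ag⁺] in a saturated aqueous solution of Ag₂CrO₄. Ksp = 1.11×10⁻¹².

Ag₂CrO₄(s) ⇌ 2 Ag⁺(aq) + CrO₄²⁻(aq)
With molar solubility s: [Ag⁺] = 2s, [CrO₄²⁻] = s.
Ksp = [Ag⁺]^2[CrO₄²⁻] = (2s)^2 · s = 4s^3 = 1.11×10⁻¹²
s = 6.52×10⁻⁵ mol/L
[Ag⁺] = 2s = 1.30×10⁻⁴ mol/L

1.30×10⁻⁴ M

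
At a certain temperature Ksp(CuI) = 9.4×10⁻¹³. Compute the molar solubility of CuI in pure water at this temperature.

9.7×10⁻⁷ M

CuI(s) ⇌ Cu⁺(aq) + I⁻(aq)
With molar solubility s: [Cu⁺] = s, [I⁻] = s.
Ksp = [Cu⁺][I⁻] = s · s = s^2
s^2 = 9.4×10⁻¹³
Taking the 2nd root, s = 9.7×10⁻⁷ mol/L.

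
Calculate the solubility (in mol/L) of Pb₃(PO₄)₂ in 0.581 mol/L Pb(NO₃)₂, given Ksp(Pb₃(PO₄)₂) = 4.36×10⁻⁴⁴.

2.36×10⁻²² M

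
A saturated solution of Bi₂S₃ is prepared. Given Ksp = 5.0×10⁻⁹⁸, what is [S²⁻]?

4.1×10⁻²⁰ M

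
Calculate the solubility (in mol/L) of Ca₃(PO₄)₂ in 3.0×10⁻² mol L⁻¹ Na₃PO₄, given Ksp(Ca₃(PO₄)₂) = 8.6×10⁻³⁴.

Ca₃(PO₄)₂(s) ⇌ 3 Ca²⁺(aq) + 2 PO₄³⁻(aq)
PO₄³⁻ is already present at 3.0×10⁻² mol L⁻¹. If s mol/L of Ca₃(PO₄)₂ dissolves, [Ca²⁺] = 3s while [PO₄³⁻] ≈ 3.0×10⁻² mol L⁻¹.
Ksp = [Ca²⁺]^3[PO₄³⁻]^2 = (3s)^3(3.0×10⁻²)^2
(3s)^3 = 8.6×10⁻³⁴ / (3.0×10⁻²)^2 = 9.6×10⁻³¹
s = 3.3×10⁻¹¹ mol L⁻¹

3.3×10⁻¹¹ M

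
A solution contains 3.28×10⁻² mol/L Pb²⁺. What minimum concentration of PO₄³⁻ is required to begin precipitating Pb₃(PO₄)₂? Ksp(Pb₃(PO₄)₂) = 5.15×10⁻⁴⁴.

3.82×10⁻²⁰ M

Precipitation of each salt begins when its ion product equals Ksp.
Pb₃(PO₄)₂(s) ⇌ 3 Pb²⁺(aq) + 2 PO₄³⁻(aq)
Ksp = [Pb²⁺]^3[PO₄³⁻]^2 = [PO₄³⁻]^2(3.28×10⁻²)^3
[PO₄³⁻]^2 = 5.15×10⁻⁴⁴ / (3.28×10⁻²)^3 = 1.46×10⁻³⁹
[PO₄³⁻] = 3.82×10⁻²⁰ mol/L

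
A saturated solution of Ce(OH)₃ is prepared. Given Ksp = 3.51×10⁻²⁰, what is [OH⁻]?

1.80×10⁻⁵ M

Ce(OH)₃(s) ⇌ Ce³⁺(aq) + 3 OH⁻(aq)
With molar solubility s: [Ce³⁺] = s, [OH⁻] = 3s.
Ksp = [Ce³⁺][OH⁻]^3 = s · (3s)^3 = 27s^4 = 3.51×10⁻²⁰
s = 6.00×10⁻⁶ mol/L
[OH⁻] = 3s = 1.80×10⁻⁵ mol/L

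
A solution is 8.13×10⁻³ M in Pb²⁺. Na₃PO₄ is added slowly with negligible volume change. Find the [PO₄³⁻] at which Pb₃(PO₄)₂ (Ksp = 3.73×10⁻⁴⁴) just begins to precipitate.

The threshold for precipitation is Q = Ksp.
Pb₃(PO₄)₂(s) ⇌ 3 Pb²⁺(aq) + 2 PO₄³⁻(aq)
Ksp = [Pb²⁺]^3[PO₄³⁻]^2 = [PO₄³⁻]^2(8.13×10⁻³)^3
[PO₄³⁻]^2 = 3.73×10⁻⁴⁴ / (8.13×10⁻³)^3 = 6.94×10⁻³⁸
[PO₄³⁻] = 2.63×10⁻¹⁹ M

2.63×10⁻¹⁹ M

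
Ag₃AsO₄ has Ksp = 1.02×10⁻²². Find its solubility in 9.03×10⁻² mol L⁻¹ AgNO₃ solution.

Ag₃AsO₄(s) ⇌ 3 Ag⁺(aq) + AsO₄³⁻(aq)
With Ag⁺ already at 9.03×10⁻² mol L⁻¹ and s small, take [Ag⁺] ≈ 9.03×10⁻² mol L⁻¹ and [AsO₄³⁻] = s.
Ksp = [Ag⁺]^3[AsO₄³⁻] = (9.03×10⁻²)^3s
s = 1.02×10⁻²² / (9.03×10⁻²)^3 = 1.39×10⁻¹⁹
s = 1.39×10⁻¹⁹ mol L⁻¹

1.39×10⁻¹⁹ M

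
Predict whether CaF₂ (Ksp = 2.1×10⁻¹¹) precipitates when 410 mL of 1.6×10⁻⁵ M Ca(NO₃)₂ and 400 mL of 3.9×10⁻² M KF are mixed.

The combined volume is 810 mL.
[Ca²⁺] = (1.6×10⁻⁵)(410)/810 = 8.1×10⁻⁶ M
[F⁻] = (3.9×10⁻²)(400)/810 = 1.9×10⁻² M
Q = [Ca²⁺][F⁻]^2 = 3.0×10⁻⁹
Because Q > Ksp (3.0×10⁻⁹ vs 2.1×10⁻¹¹), a precipitate of CaF₂ forms.

Yes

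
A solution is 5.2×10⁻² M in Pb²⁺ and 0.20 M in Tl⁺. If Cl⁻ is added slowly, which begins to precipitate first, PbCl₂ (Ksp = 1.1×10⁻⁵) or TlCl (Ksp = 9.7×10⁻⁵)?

TlCl

Precipitation of each salt begins when its ion product equals Ksp.
For PbCl₂: [Cl⁻] = (Ksp/[Pb²⁺])^(1/2) = 1.5×10⁻² M
For TlCl: [Cl⁻] = (Ksp/[Tl⁺]) = 4.9×10⁻⁴ M
Since TlCl needs less Cl⁻ to reach saturation, it precipitates first.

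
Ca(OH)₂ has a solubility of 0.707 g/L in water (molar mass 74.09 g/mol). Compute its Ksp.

Molar solubility s = (0.707 g/L) / (74.09 g/mol) = 9.5424×10⁻³ mol/L
Ca(OH)₂(s) ⇌ Ca²⁺(aq) + 2 OH⁻(aq)
If s mol/L of Ca(OH)₂ dissolves, [Ca²⁺] = s and [OH⁻] = 2s.
Ksp = [Ca²⁺][OH⁻]^2 = s · (2s)^2 = 4s^3
Ksp = 4 × (9.5424×10⁻³)^3 = 3.48×10⁻⁶

Ksp = 3.48×10⁻⁶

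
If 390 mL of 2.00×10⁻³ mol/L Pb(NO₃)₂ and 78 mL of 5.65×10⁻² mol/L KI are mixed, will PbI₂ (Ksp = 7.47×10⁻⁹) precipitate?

The combined volume is 468 mL.
[Pb²⁺] = (2.00×10⁻³)(390)/468 = 1.67×10⁻³ mol/L
[I⁻] = (5.65×10⁻²)(78)/468 = 9.42×10⁻³ mol/L
Q = [Pb²⁺][I⁻]^2 = 1.48×10⁻⁷
Q = 1.48×10⁻⁷ > Ksp = 7.47×10⁻⁹, so the solution is supersaturated and PbI₂ precipitates.

Yes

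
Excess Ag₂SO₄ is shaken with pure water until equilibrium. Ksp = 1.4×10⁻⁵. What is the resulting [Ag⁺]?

Ag₂SO₄(s) ⇌ 2 Ag⁺(aq) + SO₄²⁻(aq)
Let s be the molar solubility. Then [Ag⁺] = 2s and [SO₄²⁻] = s.
Ksp = [Ag⁺]^2[SO₄²⁻] = (2s)^2 · s = 4s^3 = 1.4×10⁻⁵
s = 1.5×10⁻² M
[Ag⁺] = 2s = 3.0×10⁻² M

3.0×10⁻² M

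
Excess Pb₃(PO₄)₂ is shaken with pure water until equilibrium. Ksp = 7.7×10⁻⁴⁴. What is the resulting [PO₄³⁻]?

Pb₃(PO₄)₂(s) ⇌ 3 Pb²⁺(aq) + 2 PO₄³⁻(aq)
Let s be the molar solubility. Then [Pb²⁺] = 3s and [PO₄³⁻] = 2s.
Ksp = [Pb²⁺]^3[PO₄³⁻]^2 = (3s)^3 · (2s)^2 = 108s^5 = 7.7×10⁻⁴⁴
s = 9.3×10⁻¹⁰ M
[PO₄³⁻] = 2s = 1.9×10⁻⁹ M

1.9×10⁻⁹ M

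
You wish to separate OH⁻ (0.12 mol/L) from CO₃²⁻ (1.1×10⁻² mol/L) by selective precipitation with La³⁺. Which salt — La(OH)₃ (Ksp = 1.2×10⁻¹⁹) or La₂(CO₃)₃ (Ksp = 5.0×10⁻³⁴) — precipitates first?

La(OH)₃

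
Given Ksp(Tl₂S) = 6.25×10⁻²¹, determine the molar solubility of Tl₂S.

1.16×10⁻⁷ M

Tl₂S(s) ⇌ 2 Tl⁺(aq) + S²⁻(aq)
If s mol/L of Tl₂S dissolves, [Tl⁺] = 2s and [S²⁻] = s.
Ksp = [Tl⁺]^2[S²⁻] = (2s)^2 · s = 4s^3
4s^3 = 6.25×10⁻²¹  ⇒  s^3 = 1.56×10⁻²¹
s = (1.56×10⁻²¹)^(1/3) = 1.16×10⁻⁷ mol L⁻¹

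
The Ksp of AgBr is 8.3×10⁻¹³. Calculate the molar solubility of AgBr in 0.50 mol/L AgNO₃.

1.7×10⁻¹² M

AgBr(s) ⇌ Ag⁺(aq) + Br⁻(aq)
The solution already contains Ag⁺ at 0.50 mol/L. Let s be the molar solubility of AgBr.
[Ag⁺] ≈ 0.50 mol/L (common ion dominates); [Br⁻] = s.
Ksp = [Ag⁺][Br⁻] = (0.50)s
s = 8.3×10⁻¹³ / (0.50) = 1.7×10⁻¹²
s = 1.7×10⁻¹² mol/L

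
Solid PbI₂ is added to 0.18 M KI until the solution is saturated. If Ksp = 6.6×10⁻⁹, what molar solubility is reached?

2.0×10⁻⁷ M

PbI₂(s) ⇌ Pb²⁺(aq) + 2 I⁻(aq)
With I⁻ already at 0.18 M and s small, take [I⁻] ≈ 0.18 M and [Pb²⁺] = s.
Ksp = [Pb²⁺][I⁻]^2 = s(0.18)^2
s = 6.6×10⁻⁹ / (0.18)^2 = 2.0×10⁻⁷
s = 2.0×10⁻⁷ M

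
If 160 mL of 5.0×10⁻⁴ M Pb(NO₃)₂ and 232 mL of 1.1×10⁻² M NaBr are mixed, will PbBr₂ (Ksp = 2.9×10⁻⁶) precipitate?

No

The combined volume is 392 mL.
[Pb²⁺] = (5.0×10⁻⁴)(160)/392 = 2.0×10⁻⁴ M
[Br⁻] = (1.1×10⁻²)(232)/392 = 6.5×10⁻³ M
Q = [Pb²⁺][Br⁻]^2 = 8.6×10⁻⁹
Q = 8.6×10⁻⁹ < Ksp = 2.9×10⁻⁶, so the solution is unsaturated and no precipitate forms.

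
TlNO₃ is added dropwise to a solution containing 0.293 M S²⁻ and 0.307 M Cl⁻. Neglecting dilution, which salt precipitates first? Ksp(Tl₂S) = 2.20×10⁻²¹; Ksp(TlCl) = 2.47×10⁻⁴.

Precipitation begins when Q = Ksp.
For Tl₂S: [Tl⁺] = (Ksp/[S²⁻])^(1/2) = 8.67×10⁻¹¹ M
For TlCl: [Tl⁺] = (Ksp/[Cl⁻]) = 8.05×10⁻⁴ M
Tl₂S requires the lower [Tl⁺], so it precipitates first.

Tl₂S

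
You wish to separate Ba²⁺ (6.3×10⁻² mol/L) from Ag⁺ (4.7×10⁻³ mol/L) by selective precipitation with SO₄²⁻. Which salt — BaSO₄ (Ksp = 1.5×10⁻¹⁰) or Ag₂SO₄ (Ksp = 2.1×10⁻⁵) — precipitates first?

BaSO₄

Precipitation of each salt begins when its ion product equals Ksp.
For BaSO₄: [SO₄²⁻] = (Ksp/[Ba²⁺]) = 2.4×10⁻⁹ mol/L
For Ag₂SO₄: [SO₄²⁻] = (Ksp/[Ag⁺]^2) = 0.95 mol/L
Since BaSO₄ needs less SO₄²⁻ to reach saturation, it precipitates first.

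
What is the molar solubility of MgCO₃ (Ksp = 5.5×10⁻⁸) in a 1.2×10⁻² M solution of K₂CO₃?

4.6×10⁻⁶ M

MgCO₃(s) ⇌ Mg²⁺(aq) + CO₃²⁻(aq)
CO₃²⁻ is already present at 1.2×10⁻² M. If s mol/L of MgCO₃ dissolves, [Mg²⁺] = s while [CO₃²⁻] ≈ 1.2×10⁻² M.
Ksp = [Mg²⁺][CO₃²⁻] = s(1.2×10⁻²)
s = 5.5×10⁻⁸ / (1.2×10⁻²) = 4.6×10⁻⁶
s = 4.6×10⁻⁶ M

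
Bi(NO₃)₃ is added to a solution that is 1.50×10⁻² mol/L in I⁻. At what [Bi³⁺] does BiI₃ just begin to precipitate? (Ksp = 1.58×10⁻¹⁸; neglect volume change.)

Precipitation begins when Q = Ksp.
BiI₃(s) ⇌ Bi³⁺(aq) + 3 I⁻(aq)
Ksp = [Bi³⁺][I⁻]^3 = [Bi³⁺](1.50×10⁻²)^3
[Bi³⁺] = 1.58×10⁻¹⁸ / (1.50×10⁻²)^3 = 4.68×10⁻¹³
[Bi³⁺] = 4.68×10⁻¹³ mol/L

4.68×10⁻¹³ M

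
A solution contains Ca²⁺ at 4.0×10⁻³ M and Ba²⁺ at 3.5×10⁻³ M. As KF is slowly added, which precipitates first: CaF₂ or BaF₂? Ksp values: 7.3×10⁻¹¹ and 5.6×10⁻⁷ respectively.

CaF₂

A salt starts to precipitate once the ion product Q reaches its Ksp.
For CaF₂: [F⁻] = (Ksp/[Ca²⁺])^(1/2) = 1.4×10⁻⁴ M
For BaF₂: [F⁻] = (Ksp/[Ba²⁺])^(1/2) = 1.3×10⁻² M
The smaller threshold [F⁻] is reached first, so CaF₂ precipitates first.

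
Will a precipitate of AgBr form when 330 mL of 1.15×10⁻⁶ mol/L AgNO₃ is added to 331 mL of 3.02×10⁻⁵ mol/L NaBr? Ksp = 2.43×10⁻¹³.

Yes

After mixing, V = 330 mL + 331 mL = 661 mL.
[Ag⁺] = (1.15×10⁻⁶)(330)/661 = 5.74×10⁻⁷ mol/L
[Br⁻] = (3.02×10⁻⁵)(331)/661 = 1.51×10⁻⁵ mol/L
Q = [Ag⁺][Br⁻] = 8.68×10⁻¹²
Since Q (8.68×10⁻¹²) exceeds Ksp (2.43×10⁻¹³), AgBr will precipitate.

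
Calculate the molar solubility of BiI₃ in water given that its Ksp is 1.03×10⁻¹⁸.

1.40×10⁻⁵ M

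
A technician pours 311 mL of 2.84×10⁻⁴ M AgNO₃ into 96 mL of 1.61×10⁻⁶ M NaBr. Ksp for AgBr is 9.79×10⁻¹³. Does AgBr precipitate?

Yes

After mixing, V = 311 mL + 96 mL = 407 mL.
[Ag⁺] = (2.84×10⁻⁴)(311)/407 = 2.17×10⁻⁴ M
[Br⁻] = (1.61×10⁻⁶)(96)/407 = 3.80×10⁻⁷ M
Q = [Ag⁺][Br⁻] = 8.24×10⁻¹¹
Since Q (8.24×10⁻¹¹) exceeds Ksp (9.79×10⁻¹³), AgBr will precipitate.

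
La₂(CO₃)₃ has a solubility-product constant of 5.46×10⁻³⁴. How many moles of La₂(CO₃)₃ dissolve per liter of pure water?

8.72×10⁻⁸ M

La₂(CO₃)₃(s) ⇌ 2 La³⁺(aq) + 3 CO₃²⁻(aq)
Let s be the molar solubility. Then [La³⁺] = 2s and [CO₃²⁻] = 3s.
Ksp = [La³⁺]^2[CO₃²⁻]^3 = (2s)^2 · (3s)^3 = 108s^5
108s^5 = 5.46×10⁻³⁴  ⇒  s^5 = 5.06×10⁻³⁶
s = (5.06×10⁻³⁶)^(1/5) = 8.72×10⁻⁸ mol/L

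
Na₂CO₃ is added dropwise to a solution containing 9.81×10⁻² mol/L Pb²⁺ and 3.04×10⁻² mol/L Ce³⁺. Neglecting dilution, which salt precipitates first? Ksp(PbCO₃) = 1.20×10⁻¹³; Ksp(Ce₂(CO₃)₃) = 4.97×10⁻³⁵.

PbCO₃

Precipitation begins when Q = Ksp.
For PbCO₃: [CO₃²⁻] = (Ksp/[Pb²⁺]) = 1.22×10⁻¹² mol/L
For Ce₂(CO₃)₃: [CO₃²⁻] = (Ksp/[Ce³⁺]^2)^(1/3) = 3.77×10⁻¹¹ mol/L
Since PbCO₃ needs less CO₃²⁻ to reach saturation, it precipitates first.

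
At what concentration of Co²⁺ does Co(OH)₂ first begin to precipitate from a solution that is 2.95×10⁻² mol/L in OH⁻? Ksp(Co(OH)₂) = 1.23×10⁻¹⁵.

A salt starts to precipitate once the ion product Q reaches its Ksp.
Co(OH)₂(s) ⇌ Co²⁺(aq) + 2 OH⁻(aq)
Ksp = [Co²⁺][OH⁻]^2 = [Co²⁺](2.95×10⁻²)^2
[Co²⁺] = 1.23×10⁻¹⁵ / (2.95×10⁻²)^2 = 1.41×10⁻¹²
[Co²⁺] = 1.41×10⁻¹² mol/L

1.41×10⁻¹² M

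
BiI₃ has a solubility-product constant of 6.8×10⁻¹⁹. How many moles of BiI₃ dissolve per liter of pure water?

1.3×10⁻⁵ M

BiI₃(s) ⇌ Bi³⁺(aq) + 3 I⁻(aq)
Call the molar solubility s, so that [Bi³⁺] = s and [I⁻] = 3s.
Ksp = [Bi³⁺][I⁻]^3 = s · (3s)^3 = 27s^4
27s^4 = 6.8×10⁻¹⁹  ⇒  s^4 = 2.5×10⁻²⁰
s = (2.5×10⁻²⁰)^(1/4) = 1.3×10⁻⁵ M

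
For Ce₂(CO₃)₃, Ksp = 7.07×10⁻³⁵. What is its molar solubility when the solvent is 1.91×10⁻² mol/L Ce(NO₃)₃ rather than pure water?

Ce₂(CO₃)₃(s) ⇌ 2 Ce³⁺(aq) + 3 CO₃²⁻(aq)
Let s be the solubility of Ce₂(CO₃)₃ here. The common ion gives [Ce³⁺] ≈ 1.91×10⁻² mol/L, and [CO₃²⁻] = 3s.
Ksp = [Ce³⁺]^2[CO₃²⁻]^3 = (1.91×10⁻²)^2(3s)^3
(3s)^3 = 7.07×10⁻³⁵ / (1.91×10⁻²)^2 = 1.94×10⁻³¹
s = 1.93×10⁻¹¹ mol/L

1.93×10⁻¹¹ M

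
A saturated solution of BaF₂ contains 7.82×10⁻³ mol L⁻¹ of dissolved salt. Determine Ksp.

BaF₂(s) ⇌ Ba²⁺(aq) + 2 F⁻(aq)
For each mole of BaF₂ that dissolves per liter, [Ba²⁺] = s and [F⁻] = 2s; let s denote this solubility.
Ksp = [Ba²⁺][F⁻]^2 = s · (2s)^2 = 4s^3
Ksp = 4 × (7.82×10⁻³)^3 = 1.91×10⁻⁶

Ksp = 1.91×10⁻⁶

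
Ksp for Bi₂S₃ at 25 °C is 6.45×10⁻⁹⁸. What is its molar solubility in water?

Bi₂S₃(s) ⇌ 2 Bi³⁺(aq) + 3 S²⁻(aq)
With molar solubility s: [Bi³⁺] = 2s, [S²⁻] = 3s.
Ksp = [Bi³⁺]^2[S²⁻]^3 = (2s)^2 · (3s)^3 = 108s^5
108s^5 = 6.45×10⁻⁹⁸  ⇒  s^5 = 5.97×10⁻¹⁰⁰
Taking the 5th root, s = 1.43×10⁻²⁰ mol L⁻¹.

1.43×10⁻²⁰ M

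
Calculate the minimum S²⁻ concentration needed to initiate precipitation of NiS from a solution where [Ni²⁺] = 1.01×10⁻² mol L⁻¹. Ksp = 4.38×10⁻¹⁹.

4.34×10⁻¹⁷ M

Precipitation of each salt begins when its ion product equals Ksp.
NiS(s) ⇌ Ni²⁺(aq) + S²⁻(aq)
Ksp = [Ni²⁺][S²⁻] = [S²⁻](1.01×10⁻²)
[S²⁻] = 4.38×10⁻¹⁹ / (1.01×10⁻²) = 4.34×10⁻¹⁷
[S²⁻] = 4.34×10⁻¹⁷ mol L⁻¹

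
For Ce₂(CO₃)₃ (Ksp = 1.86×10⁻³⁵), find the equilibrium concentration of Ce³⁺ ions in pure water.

Ce₂(CO₃)₃(s) ⇌ 2 Ce³⁺(aq) + 3 CO₃²⁻(aq)
Let s be the molar solubility. Then [Ce³⁺] = 2s and [CO₃²⁻] = 3s.
Ksp = [Ce³⁺]^2[CO₃²⁻]^3 = (2s)^2 · (3s)^3 = 108s^5 = 1.86×10⁻³⁵
s = 4.44×10⁻⁸ mol L⁻¹
[Ce³⁺] = 2s = 8.88×10⁻⁸ mol L⁻¹

8.88×10⁻⁸ M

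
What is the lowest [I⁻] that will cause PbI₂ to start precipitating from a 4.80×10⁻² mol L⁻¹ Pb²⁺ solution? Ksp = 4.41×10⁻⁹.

Precipitation of each salt begins when its ion product equals Ksp.
PbI₂(s) ⇌ Pb²⁺(aq) + 2 I⁻(aq)
Ksp = [Pb²⁺][I⁻]^2 = [I⁻]^2(4.80×10⁻²)
[I⁻]^2 = 4.41×10⁻⁹ / (4.80×10⁻²) = 9.19×10⁻⁸
[I⁻] = 3.03×10⁻⁴ mol L⁻¹

3.03×10⁻⁴ M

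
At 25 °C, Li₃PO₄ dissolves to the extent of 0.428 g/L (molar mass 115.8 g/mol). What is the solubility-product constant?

Ksp = 5.04×10⁻⁹

s = (0.428 g L⁻¹)/(115.8 g mol⁻¹) = 3.6960×10⁻³ M
Li₃PO₄(s) ⇌ 3 Li⁺(aq) + PO₄³⁻(aq)
Call the molar solubility s, so that [Li⁺] = 3s and [PO₄³⁻] = s.
Ksp = [Li⁺]^3[PO₄³⁻] = (3s)^3 · s = 27s^4
Ksp = 27 × (3.6960×10⁻³)^4 = 5.04×10⁻⁹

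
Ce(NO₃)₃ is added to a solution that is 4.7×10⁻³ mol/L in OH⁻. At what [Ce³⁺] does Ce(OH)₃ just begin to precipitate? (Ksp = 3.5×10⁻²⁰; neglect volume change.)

A salt starts to precipitate once the ion product Q reaches its Ksp.
Ce(OH)₃(s) ⇌ Ce³⁺(aq) + 3 OH⁻(aq)
Ksp = [Ce³⁺][OH⁻]^3 = [Ce³⁺](4.7×10⁻³)^3
[Ce³⁺] = 3.5×10⁻²⁰ / (4.7×10⁻³)^3 = 3.4×10⁻¹³
[Ce³⁺] = 3.4×10⁻¹³ mol/L

3.4×10⁻¹³ M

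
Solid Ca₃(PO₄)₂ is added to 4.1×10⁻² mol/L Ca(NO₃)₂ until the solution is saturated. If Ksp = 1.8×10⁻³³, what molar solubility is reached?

2.6×10⁻¹⁵ M

Ca₃(PO₄)₂(s) ⇌ 3 Ca²⁺(aq) + 2 PO₄³⁻(aq)
Ca²⁺ is already present at 4.1×10⁻² mol/L. If s mol/L of Ca₃(PO₄)₂ dissolves, [PO₄³⁻] = 2s while [Ca²⁺] ≈ 4.1×10⁻² mol/L.
Ksp = [Ca²⁺]^3[PO₄³⁻]^2 = (4.1×10⁻²)^3(2s)^2
(2s)^2 = 1.8×10⁻³³ / (4.1×10⁻²)^3 = 2.6×10⁻²⁹
s = 2.6×10⁻¹⁵ mol/L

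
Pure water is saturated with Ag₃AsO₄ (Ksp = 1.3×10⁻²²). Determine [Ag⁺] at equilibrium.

4.4×10⁻⁶ M

Ag₃AsO₄(s) ⇌ 3 Ag⁺(aq) + AsO₄³⁻(aq)
If s mol/L of Ag₃AsO₄ dissolves, [Ag⁺] = 3s and [AsO₄³⁻] = s.
Ksp = [Ag⁺]^3[AsO₄³⁻] = (3s)^3 · s = 27s^4 = 1.3×10⁻²²
s = 1.5×10⁻⁶ mol L⁻¹
[Ag⁺] = 3s = 4.4×10⁻⁶ mol L⁻¹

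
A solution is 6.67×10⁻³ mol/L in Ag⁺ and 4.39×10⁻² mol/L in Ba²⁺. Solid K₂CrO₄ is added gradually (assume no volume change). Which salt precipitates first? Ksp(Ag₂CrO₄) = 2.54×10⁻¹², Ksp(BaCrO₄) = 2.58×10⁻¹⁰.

BaCrO₄

Precipitation begins when Q = Ksp.
For Ag₂CrO₄: [CrO₄²⁻] = (Ksp/[Ag⁺]^2) = 5.71×10⁻⁸ mol/L
For BaCrO₄: [CrO₄²⁻] = (Ksp/[Ba²⁺]) = 5.88×10⁻⁹ mol/L
Since BaCrO₄ needs less CrO₄²⁻ to reach saturation, it precipitates first.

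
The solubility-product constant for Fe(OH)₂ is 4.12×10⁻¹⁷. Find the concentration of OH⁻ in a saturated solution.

4.35×10⁻⁶ M

Fe(OH)₂(s) ⇌ Fe²⁺(aq) + 2 OH⁻(aq)
Call the molar solubility s, so that [Fe²⁺] = s and [OH⁻] = 2s.
Ksp = [Fe²⁺][OH⁻]^2 = s · (2s)^2 = 4s^3 = 4.12×10⁻¹⁷
s = 2.18×10⁻⁶ mol L⁻¹
[OH⁻] = 2s = 4.35×10⁻⁶ mol L⁻¹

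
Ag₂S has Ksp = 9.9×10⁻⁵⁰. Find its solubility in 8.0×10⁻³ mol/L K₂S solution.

1.8×10⁻²⁴ M

Ag₂S(s) ⇌ 2 Ag⁺(aq) + S²⁻(aq)
Let s be the solubility of Ag₂S here. The common ion gives [S²⁻] ≈ 8.0×10⁻³ mol/L, and [Ag⁺] = 2s.
Ksp = [Ag⁺]^2[S²⁻] = (2s)^2(8.0×10⁻³)
(2s)^2 = 9.9×10⁻⁵⁰ / (8.0×10⁻³) = 1.2×10⁻⁴⁷
s = 1.8×10⁻²⁴ mol/L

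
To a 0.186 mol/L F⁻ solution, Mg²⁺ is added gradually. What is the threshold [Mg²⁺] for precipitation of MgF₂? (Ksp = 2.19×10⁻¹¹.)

Each salt precipitates once Q = Ksp for that salt.
MgF₂(s) ⇌ Mg²⁺(aq) + 2 F⁻(aq)
Ksp = [Mg²⁺][F⁻]^2 = [Mg²⁺](0.186)^2
[Mg²⁺] = 2.19×10⁻¹¹ / (0.186)^2 = 6.33×10⁻¹⁰
[Mg²⁺] = 6.33×10⁻¹⁰ mol/L

6.33×10⁻¹⁰ M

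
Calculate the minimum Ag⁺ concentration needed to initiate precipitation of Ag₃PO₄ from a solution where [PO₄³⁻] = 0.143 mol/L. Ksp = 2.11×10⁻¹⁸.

2.45×10⁻⁶ M

A salt starts to precipitate once the ion product Q reaches its Ksp.
Ag₃PO₄(s) ⇌ 3 Ag⁺(aq) + PO₄³⁻(aq)
Ksp = [Ag⁺]^3[PO₄³⁻] = [Ag⁺]^3(0.143)
[Ag⁺]^3 = 2.11×10⁻¹⁸ / (0.143) = 1.48×10⁻¹⁷
[Ag⁺] = 2.45×10⁻⁶ mol/L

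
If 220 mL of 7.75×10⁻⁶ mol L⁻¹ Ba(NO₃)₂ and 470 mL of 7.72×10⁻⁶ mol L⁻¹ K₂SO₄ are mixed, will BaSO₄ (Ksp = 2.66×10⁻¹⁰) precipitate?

Total volume after mixing = 220 + 470 = 690 mL.
[Ba²⁺] = (7.75×10⁻⁶)(220)/690 = 2.47×10⁻⁶ mol L⁻¹
[SO₄²⁻] = (7.72×10⁻⁶)(470)/690 = 5.26×10⁻⁶ mol L⁻¹
Q = [Ba²⁺][SO₄²⁻] = 1.30×10⁻¹¹
Q < Ksp (1.30×10⁻¹¹ vs 2.66×10⁻¹⁰); the solution remains unsaturated and no precipitate forms.

No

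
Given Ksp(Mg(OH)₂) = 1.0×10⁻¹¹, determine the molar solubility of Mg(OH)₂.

1.4×10⁻⁴ M

Mg(OH)₂(s) ⇌ Mg²⁺(aq) + 2 OH⁻(aq)
For each mole of Mg(OH)₂ that dissolves per liter, [Mg²⁺] = s and [OH⁻] = 2s; let s denote this solubility.
Ksp = [Mg²⁺][OH⁻]^2 = s · (2s)^2 = 4s^3
4s^3 = 1.0×10⁻¹¹  ⇒  s^3 = 2.5×10⁻¹²
Taking the 3rd root, s = 1.4×10⁻⁴ mol/L.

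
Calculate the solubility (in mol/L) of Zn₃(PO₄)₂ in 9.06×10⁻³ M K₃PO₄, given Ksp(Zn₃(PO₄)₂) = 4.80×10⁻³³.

1.29×10⁻¹⁰ M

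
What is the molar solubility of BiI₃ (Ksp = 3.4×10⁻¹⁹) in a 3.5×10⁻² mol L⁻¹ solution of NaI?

7.9×10⁻¹⁵ M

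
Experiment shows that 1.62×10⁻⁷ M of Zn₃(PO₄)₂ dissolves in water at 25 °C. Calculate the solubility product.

Zn₃(PO₄)₂(s) ⇌ 3 Zn²⁺(aq) + 2 PO₄³⁻(aq)
If s mol/L of Zn₃(PO₄)₂ dissolves, [Zn²⁺] = 3s and [PO₄³⁻] = 2s.
Ksp = [Zn²⁺]^3[PO₄³⁻]^2 = (3s)^3 · (2s)^2 = 108s^5
Ksp = 108 × (1.62×10⁻⁷)^5 = 1.21×10⁻³²

Ksp = 1.21×10⁻³²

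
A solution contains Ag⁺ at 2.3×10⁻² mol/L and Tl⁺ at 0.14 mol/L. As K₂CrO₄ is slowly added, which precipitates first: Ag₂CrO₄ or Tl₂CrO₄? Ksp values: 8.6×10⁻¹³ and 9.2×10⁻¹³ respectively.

Tl₂CrO₄

A salt starts to precipitate once the ion product Q reaches its Ksp.
For Ag₂CrO₄: [CrO₄²⁻] = (Ksp/[Ag⁺]^2) = 1.6×10⁻⁹ mol/L
For Tl₂CrO₄: [CrO₄²⁻] = (Ksp/[Tl⁺]^2) = 4.7×10⁻¹¹ mol/L
Since Tl₂CrO₄ needs less CrO₄²⁻ to reach saturation, it precipitates first.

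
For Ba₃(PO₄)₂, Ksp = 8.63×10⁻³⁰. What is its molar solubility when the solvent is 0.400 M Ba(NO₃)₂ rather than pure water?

5.81×10⁻¹⁵ M

Ba₃(PO₄)₂(s) ⇌ 3 Ba²⁺(aq) + 2 PO₄³⁻(aq)
Let s be the solubility of Ba₃(PO₄)₂ here. The common ion gives [Ba²⁺] ≈ 0.400 M, and [PO₄³⁻] = 2s.
Ksp = [Ba²⁺]^3[PO₄³⁻]^2 = (0.400)^3(2s)^2
(2s)^2 = 8.63×10⁻³⁰ / (0.400)^3 = 1.35×10⁻²⁸
s = 5.81×10⁻¹⁵ M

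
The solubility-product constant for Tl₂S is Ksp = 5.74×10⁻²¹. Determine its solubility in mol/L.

1.13×10⁻⁷ M

Tl₂S(s) ⇌ 2 Tl⁺(aq) + S²⁻(aq)
For each mole of Tl₂S that dissolves per liter, [Tl⁺] = 2s and [S²⁻] = s; let s denote this solubility.
Ksp = [Tl⁺]^2[S²⁻] = (2s)^2 · s = 4s^3
4s^3 = 5.74×10⁻²¹  ⇒  s^3 = 1.44×10⁻²¹
Taking the 3rd root, s = 1.13×10⁻⁷ M.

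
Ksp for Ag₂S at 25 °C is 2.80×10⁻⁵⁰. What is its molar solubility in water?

Ag₂S(s) ⇌ 2 Ag⁺(aq) + S²⁻(aq)
For each mole of Ag₂S that dissolves per liter, [Ag⁺] = 2s and [S²⁻] = s; let s denote this solubility.
Ksp = [Ag⁺]^2[S²⁻] = (2s)^2 · s = 4s^3
4s^3 = 2.80×10⁻⁵⁰  ⇒  s^3 = 7.00×10⁻⁵¹
s = 1.91×10⁻¹⁷ mol/L

1.91×10⁻¹⁷ M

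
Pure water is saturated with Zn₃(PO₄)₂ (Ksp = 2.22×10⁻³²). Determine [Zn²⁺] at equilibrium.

Zn₃(PO₄)₂(s) ⇌ 3 Zn²⁺(aq) + 2 PO₄³⁻(aq)
Let s be the molar solubility. Then [Zn²⁺] = 3s and [PO₄³⁻] = 2s.
Ksp = [Zn²⁺]^3[PO₄³⁻]^2 = (3s)^3 · (2s)^2 = 108s^5 = 2.22×10⁻³²
s = 1.83×10⁻⁷ mol/L
[Zn²⁺] = 3s = 5.49×10⁻⁷ mol/L

5.49×10⁻⁷ M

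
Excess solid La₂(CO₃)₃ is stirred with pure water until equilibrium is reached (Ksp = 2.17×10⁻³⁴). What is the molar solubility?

La₂(CO₃)₃(s) ⇌ 2 La³⁺(aq) + 3 CO₃²⁻(aq)
For each mole of La₂(CO₃)₃ that dissolves per liter, [La³⁺] = 2s and [CO₃²⁻] = 3s; let s denote this solubility.
Ksp = [La³⁺]^2[CO₃²⁻]^3 = (2s)^2 · (3s)^3 = 108s^5
108s^5 = 2.17×10⁻³⁴  ⇒  s^5 = 2.01×10⁻³⁶
s = 7.25×10⁻⁸ mol L⁻¹

7.25×10⁻⁸ M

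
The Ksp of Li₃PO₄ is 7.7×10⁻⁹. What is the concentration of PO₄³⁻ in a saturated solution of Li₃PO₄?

4.1×10⁻³ M

Li₃PO₄(s) ⇌ 3 Li⁺(aq) + PO₄³⁻(aq)
Let s be the molar solubility. Then [Li⁺] = 3s and [PO₄³⁻] = s.
Ksp = [Li⁺]^3[PO₄³⁻] = (3s)^3 · s = 27s^4 = 7.7×10⁻⁹
s = 4.1×10⁻³ mol/L
[PO₄³⁻] = s = 4.1×10⁻³ mol/L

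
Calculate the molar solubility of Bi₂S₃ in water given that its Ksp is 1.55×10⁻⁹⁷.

1.70×10⁻²⁰ M

Bi₂S₃(s) ⇌ 2 Bi³⁺(aq) + 3 S²⁻(aq)
With molar solubility s: [Bi³⁺] = 2s, [S²⁻] = 3s.
Ksp = [Bi³⁺]^2[S²⁻]^3 = (2s)^2 · (3s)^3 = 108s^5
108s^5 = 1.55×10⁻⁹⁷  ⇒  s^5 = 1.44×10⁻⁹⁹
s = 1.70×10⁻²⁰ mol/L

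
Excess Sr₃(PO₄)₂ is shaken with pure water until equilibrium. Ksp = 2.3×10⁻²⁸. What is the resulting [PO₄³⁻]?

2.3×10⁻⁶ M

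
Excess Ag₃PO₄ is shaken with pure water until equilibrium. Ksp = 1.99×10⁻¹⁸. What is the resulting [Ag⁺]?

Ag₃PO₄(s) ⇌ 3 Ag⁺(aq) + PO₄³⁻(aq)
With molar solubility s: [Ag⁺] = 3s, [PO₄³⁻] = s.
Ksp = [Ag⁺]^3[PO₄³⁻] = (3s)^3 · s = 27s^4 = 1.99×10⁻¹⁸
s = 1.65×10⁻⁵ mol/L
[Ag⁺] = 3s = 4.94×10⁻⁵ mol/L

4.94×10⁻⁵ M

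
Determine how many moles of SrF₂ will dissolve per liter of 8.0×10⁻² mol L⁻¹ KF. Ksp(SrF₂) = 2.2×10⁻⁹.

3.4×10⁻⁷ M

SrF₂(s) ⇌ Sr²⁺(aq) + 2 F⁻(aq)
F⁻ is already present at 8.0×10⁻² mol L⁻¹. If s mol/L of SrF₂ dissolves, [Sr²⁺] = s while [F⁻] ≈ 8.0×10⁻² mol L⁻¹.
Ksp = [Sr²⁺][F⁻]^2 = s(8.0×10⁻²)^2
s = 2.2×10⁻⁹ / (8.0×10⁻²)^2 = 3.4×10⁻⁷
s = 3.4×10⁻⁷ mol L⁻¹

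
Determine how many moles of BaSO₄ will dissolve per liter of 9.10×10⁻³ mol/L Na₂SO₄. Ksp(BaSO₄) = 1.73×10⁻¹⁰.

1.90×10⁻⁸ M

BaSO₄(s) ⇌ Ba²⁺(aq) + SO₄²⁻(aq)
With SO₄²⁻ already at 9.10×10⁻³ mol/L and s small, take [SO₄²⁻] ≈ 9.10×10⁻³ mol/L and [Ba²⁺] = s.
Ksp = [Ba²⁺][SO₄²⁻] = s(9.10×10⁻³)
s = 1.73×10⁻¹⁰ / (9.10×10⁻³) = 1.90×10⁻⁸
s = 1.90×10⁻⁸ mol/L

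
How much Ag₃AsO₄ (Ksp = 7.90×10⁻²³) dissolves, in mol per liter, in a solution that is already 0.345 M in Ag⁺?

1.92×10⁻²¹ M

Ag₃AsO₄(s) ⇌ 3 Ag⁺(aq) + AsO₄³⁻(aq)
With Ag⁺ already at 0.345 M and s small, take [Ag⁺] ≈ 0.345 M and [AsO₄³⁻] = s.
Ksp = [Ag⁺]^3[AsO₄³⁻] = (0.345)^3s
s = 7.90×10⁻²³ / (0.345)^3 = 1.92×10⁻²¹
s = 1.92×10⁻²¹ M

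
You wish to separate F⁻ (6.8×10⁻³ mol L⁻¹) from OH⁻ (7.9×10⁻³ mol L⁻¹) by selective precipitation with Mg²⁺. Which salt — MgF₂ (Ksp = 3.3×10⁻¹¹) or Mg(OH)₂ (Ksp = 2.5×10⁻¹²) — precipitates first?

Mg(OH)₂

Each salt precipitates once Q = Ksp for that salt.
For MgF₂: [Mg²⁺] = (Ksp/[F⁻]^2) = 7.1×10⁻⁷ mol L⁻¹
For Mg(OH)₂: [Mg²⁺] = (Ksp/[OH⁻]^2) = 4.0×10⁻⁸ mol L⁻¹
The smaller threshold [Mg²⁺] is reached first, so Mg(OH)₂ precipitates first.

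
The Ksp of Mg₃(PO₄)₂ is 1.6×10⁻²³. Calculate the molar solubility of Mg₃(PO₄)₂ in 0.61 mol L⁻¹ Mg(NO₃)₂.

Mg₃(PO₄)₂(s) ⇌ 3 Mg²⁺(aq) + 2 PO₄³⁻(aq)
Mg²⁺ is already present at 0.61 mol L⁻¹. If s mol/L of Mg₃(PO₄)₂ dissolves, [PO₄³⁻] = 2s while [Mg²⁺] ≈ 0.61 mol L⁻¹.
Ksp = [Mg²⁺]^3[PO₄³⁻]^2 = (0.61)^3(2s)^2
(2s)^2 = 1.6×10⁻²³ / (0.61)^3 = 7.0×10⁻²³
s = 4.2×10⁻¹² mol L⁻¹

4.2×10⁻¹² M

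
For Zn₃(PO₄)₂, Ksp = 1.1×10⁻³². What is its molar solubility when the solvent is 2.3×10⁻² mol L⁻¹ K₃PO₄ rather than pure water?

Zn₃(PO₄)₂(s) ⇌ 3 Zn²⁺(aq) + 2 PO₄³⁻(aq)
PO₄³⁻ is already present at 2.3×10⁻² mol L⁻¹. If s mol/L of Zn₃(PO₄)₂ dissolves, [Zn²⁺] = 3s while [PO₄³⁻] ≈ 2.3×10⁻² mol L⁻¹.
Ksp = [Zn²⁺]^3[PO₄³⁻]^2 = (3s)^3(2.3×10⁻²)^2
(3s)^3 = 1.1×10⁻³² / (2.3×10⁻²)^2 = 2.1×10⁻²⁹
s = 9.2×10⁻¹¹ mol L⁻¹

9.2×10⁻¹¹ M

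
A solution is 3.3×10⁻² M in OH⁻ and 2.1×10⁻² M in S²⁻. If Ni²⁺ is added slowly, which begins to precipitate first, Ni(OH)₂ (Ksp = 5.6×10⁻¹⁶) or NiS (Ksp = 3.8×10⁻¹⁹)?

Precipitation begins when Q = Ksp.
For Ni(OH)₂: [Ni²⁺] = (Ksp/[OH⁻]^2) = 5.1×10⁻¹³ M
For NiS: [Ni²⁺] = (Ksp/[S²⁻]) = 1.8×10⁻¹⁷ M
Since NiS needs less Ni²⁺ to reach saturation, it precipitates first.

NiS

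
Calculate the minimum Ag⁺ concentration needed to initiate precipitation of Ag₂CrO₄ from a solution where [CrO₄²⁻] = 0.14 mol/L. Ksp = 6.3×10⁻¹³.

Each salt precipitates once Q = Ksp for that salt.
Ag₂CrO₄(s) ⇌ 2 Ag⁺(aq) + CrO₄²⁻(aq)
Ksp = [Ag⁺]^2[CrO₄²⁻] = [Ag⁺]^2(0.14)
[Ag⁺]^2 = 6.3×10⁻¹³ / (0.14) = 4.5×10⁻¹²
[Ag⁺] = 2.1×10⁻⁶ mol/L

2.1×10⁻⁶ M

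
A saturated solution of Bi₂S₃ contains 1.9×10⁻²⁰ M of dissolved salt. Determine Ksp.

Ksp = 2.7×10⁻⁹⁷

Bi₂S₃(s) ⇌ 2 Bi³⁺(aq) + 3 S²⁻(aq)
Let s be the molar solubility. Then [Bi³⁺] = 2s and [S²⁻] = 3s.
Ksp = [Bi³⁺]^2[S²⁻]^3 = (2s)^2 · (3s)^3 = 108s^5
Ksp = 108 × (1.9×10⁻²⁰)^5 = 2.7×10⁻⁹⁷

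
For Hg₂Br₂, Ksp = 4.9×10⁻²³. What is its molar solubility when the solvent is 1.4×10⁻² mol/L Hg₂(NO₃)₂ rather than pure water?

3.0×10⁻¹¹ M

Hg₂Br₂(s) ⇌ Hg₂²⁺(aq) + 2 Br⁻(aq)
With Hg₂²⁺ already at 1.4×10⁻² mol/L and s small, take [Hg₂²⁺] ≈ 1.4×10⁻² mol/L and [Br⁻] = 2s.
Ksp = [Hg₂²⁺][Br⁻]^2 = (1.4×10⁻²)(2s)^2
(2s)^2 = 4.9×10⁻²³ / (1.4×10⁻²) = 3.5×10⁻²¹
s = 3.0×10⁻¹¹ mol/L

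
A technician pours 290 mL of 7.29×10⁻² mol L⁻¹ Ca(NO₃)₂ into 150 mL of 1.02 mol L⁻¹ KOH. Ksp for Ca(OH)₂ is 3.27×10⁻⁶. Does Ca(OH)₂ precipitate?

Yes

Total volume after mixing = 290 + 150 = 440 mL.
[Ca²⁺] = (7.29×10⁻²)(290)/440 = 4.80×10⁻² mol L⁻¹
[OH⁻] = (1.02)(150)/440 = 0.348 mol L⁻¹
Q = [Ca²⁺][OH⁻]^2 = 5.81×10⁻³
Q = 5.81×10⁻³ > Ksp = 3.27×10⁻⁶, so the solution is supersaturated and Ca(OH)₂ precipitates.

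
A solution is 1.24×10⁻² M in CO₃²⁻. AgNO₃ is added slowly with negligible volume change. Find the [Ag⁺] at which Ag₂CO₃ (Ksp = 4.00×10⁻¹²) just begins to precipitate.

1.80×10⁻⁵ M

Each salt precipitates once Q = Ksp for that salt.
Ag₂CO₃(s) ⇌ 2 Ag⁺(aq) + CO₃²⁻(aq)
Ksp = [Ag⁺]^2[CO₃²⁻] = [Ag⁺]^2(1.24×10⁻²)
[Ag⁺]^2 = 4.00×10⁻¹² / (1.24×10⁻²) = 3.23×10⁻¹⁰
[Ag⁺] = 1.80×10⁻⁵ M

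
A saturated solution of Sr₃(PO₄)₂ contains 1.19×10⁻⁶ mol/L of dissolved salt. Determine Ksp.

Sr₃(PO₄)₂(s) ⇌ 3 Sr²⁺(aq) + 2 PO₄³⁻(aq)
With molar solubility s: [Sr²⁺] = 3s, [PO₄³⁻] = 2s.
Ksp = [Sr²⁺]^3[PO₄³⁻]^2 = (3s)^3 · (2s)^2 = 108s^5
Ksp = 108 × (1.19×10⁻⁶)^5 = 2.58×10⁻²⁸

Ksp = 2.58×10⁻²⁸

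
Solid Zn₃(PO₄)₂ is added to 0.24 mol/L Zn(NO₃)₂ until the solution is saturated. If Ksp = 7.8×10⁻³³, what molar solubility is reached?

Zn₃(PO₄)₂(s) ⇌ 3 Zn²⁺(aq) + 2 PO₄³⁻(aq)
The solution already contains Zn²⁺ at 0.24 mol/L. Let s be the molar solubility of Zn₃(PO₄)₂.
[Zn²⁺] ≈ 0.24 mol/L (common ion dominates); [PO₄³⁻] = 2s.
Ksp = [Zn²⁺]^3[PO₄³⁻]^2 = (0.24)^3(2s)^2
(2s)^2 = 7.8×10⁻³³ / (0.24)^3 = 5.6×10⁻³¹
s = 3.8×10⁻¹⁶ mol/L

3.8×10⁻¹⁶ M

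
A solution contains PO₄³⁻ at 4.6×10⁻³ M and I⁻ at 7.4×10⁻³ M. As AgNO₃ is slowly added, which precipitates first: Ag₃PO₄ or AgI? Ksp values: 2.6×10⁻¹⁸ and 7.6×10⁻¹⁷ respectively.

Precipitation begins when Q = Ksp.
For Ag₃PO₄: [Ag⁺] = (Ksp/[PO₄³⁻])^(1/3) = 8.3×10⁻⁶ M
For AgI: [Ag⁺] = (Ksp/[I⁻]) = 1.0×10⁻¹⁴ M
AgI requires the lower [Ag⁺], so it precipitates first.

AgI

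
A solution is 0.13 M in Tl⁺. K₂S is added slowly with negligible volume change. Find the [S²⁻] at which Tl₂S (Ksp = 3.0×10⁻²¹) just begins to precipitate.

1.8×10⁻¹⁹ M

Precipitation begins when Q = Ksp.
Tl₂S(s) ⇌ 2 Tl⁺(aq) + S²⁻(aq)
Ksp = [Tl⁺]^2[S²⁻] = [S²⁻](0.13)^2
[S²⁻] = 3.0×10⁻²¹ / (0.13)^2 = 1.8×10⁻¹⁹
[S²⁻] = 1.8×10⁻¹⁹ M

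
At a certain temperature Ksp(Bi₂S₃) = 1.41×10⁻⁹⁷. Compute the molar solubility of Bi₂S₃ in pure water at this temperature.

1.67×10⁻²⁰ M

Bi₂S₃(s) ⇌ 2 Bi³⁺(aq) + 3 S²⁻(aq)
With molar solubility s: [Bi³⁺] = 2s, [S²⁻] = 3s.
Ksp = [Bi³⁺]^2[S²⁻]^3 = (2s)^2 · (3s)^3 = 108s^5
108s^5 = 1.41×10⁻⁹⁷  ⇒  s^5 = 1.31×10⁻⁹⁹
s = (1.31×10⁻⁹⁹)^(1/5) = 1.67×10⁻²⁰ mol L⁻¹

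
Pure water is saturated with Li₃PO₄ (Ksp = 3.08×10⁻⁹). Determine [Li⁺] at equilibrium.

Li₃PO₄(s) ⇌ 3 Li⁺(aq) + PO₄³⁻(aq)
If s mol/L of Li₃PO₄ dissolves, [Li⁺] = 3s and [PO₄³⁻] = s.
Ksp = [Li⁺]^3[PO₄³⁻] = (3s)^3 · s = 27s^4 = 3.08×10⁻⁹
s = 3.27×10⁻³ mol/L
[Li⁺] = 3s = 9.80×10⁻³ mol/L

9.80×10⁻³ M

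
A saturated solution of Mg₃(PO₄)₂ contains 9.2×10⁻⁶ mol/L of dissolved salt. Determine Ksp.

Ksp = 7.1×10⁻²⁴

Mg₃(PO₄)₂(s) ⇌ 3 Mg²⁺(aq) + 2 PO₄³⁻(aq)
With molar solubility s: [Mg²⁺] = 3s, [PO₄³⁻] = 2s.
Ksp = [Mg²⁺]^3[PO₄³⁻]^2 = (3s)^3 · (2s)^2 = 108s^5
Ksp = 108 × (9.2×10⁻⁶)^5 = 7.1×10⁻²⁴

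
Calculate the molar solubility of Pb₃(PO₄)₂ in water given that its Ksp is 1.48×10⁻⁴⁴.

6.72×10⁻¹⁰ M

Pb₃(PO₄)₂(s) ⇌ 3 Pb²⁺(aq) + 2 PO₄³⁻(aq)
With molar solubility s: [Pb²⁺] = 3s, [PO₄³⁻] = 2s.
Ksp = [Pb²⁺]^3[PO₄³⁻]^2 = (3s)^3 · (2s)^2 = 108s^5
108s^5 = 1.48×10⁻⁴⁴  ⇒  s^5 = 1.37×10⁻⁴⁶
s = 6.72×10⁻¹⁰ mol/L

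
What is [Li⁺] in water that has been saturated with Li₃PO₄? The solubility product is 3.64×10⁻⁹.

Li₃PO₄(s) ⇌ 3 Li⁺(aq) + PO₄³⁻(aq)
Let s be the molar solubility. Then [Li⁺] = 3s and [PO₄³⁻] = s.
Ksp = [Li⁺]^3[PO₄³⁻] = (3s)^3 · s = 27s^4 = 3.64×10⁻⁹
s = 3.41×10⁻³ M
[Li⁺] = 3s = 1.02×10⁻² M

1.02×10⁻² M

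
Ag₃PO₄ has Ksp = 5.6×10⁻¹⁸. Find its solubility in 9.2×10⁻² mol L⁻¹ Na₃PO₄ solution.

Ag₃PO₄(s) ⇌ 3 Ag⁺(aq) + PO₄³⁻(aq)
PO₄³⁻ is already present at 9.2×10⁻² mol L⁻¹. If s mol/L of Ag₃PO₄ dissolves, [Ag⁺] = 3s while [PO₄³⁻] ≈ 9.2×10⁻² mol L⁻¹.
Ksp = [Ag⁺]^3[PO₄³⁻] = (3s)^3(9.2×10⁻²)
(3s)^3 = 5.6×10⁻¹⁸ / (9.2×10⁻²) = 6.1×10⁻¹⁷
s = 1.3×10⁻⁶ mol L⁻¹

1.3×10⁻⁶ M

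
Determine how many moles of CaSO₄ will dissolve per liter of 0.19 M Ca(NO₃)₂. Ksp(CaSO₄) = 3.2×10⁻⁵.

1.7×10⁻⁴ M

CaSO₄(s) ⇌ Ca²⁺(aq) + SO₄²⁻(aq)
The solution already contains Ca²⁺ at 0.19 M. Let s be the molar solubility of CaSO₄.
[Ca²⁺] ≈ 0.19 M (common ion dominates); [SO₄²⁻] = s.
Ksp = [Ca²⁺][SO₄²⁻] = (0.19)s
s = 3.2×10⁻⁵ / (0.19) = 1.7×10⁻⁴
s = 1.7×10⁻⁴ M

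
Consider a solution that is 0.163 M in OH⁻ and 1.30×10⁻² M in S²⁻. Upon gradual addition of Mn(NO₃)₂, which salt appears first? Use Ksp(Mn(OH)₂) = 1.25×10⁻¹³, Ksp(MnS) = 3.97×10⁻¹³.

Mn(OH)₂

Each salt precipitates once Q = Ksp for that salt.
For Mn(OH)₂: [Mn²⁺] = (Ksp/[OH⁻]^2) = 4.70×10⁻¹² M
For MnS: [Mn²⁺] = (Ksp/[S²⁻]) = 3.05×10⁻¹¹ M
Since Mn(OH)₂ needs less Mn²⁺ to reach saturation, it precipitates first.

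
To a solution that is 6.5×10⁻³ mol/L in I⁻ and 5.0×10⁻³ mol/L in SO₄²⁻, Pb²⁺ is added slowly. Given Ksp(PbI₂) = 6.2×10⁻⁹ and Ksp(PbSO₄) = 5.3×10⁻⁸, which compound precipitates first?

A salt starts to precipitate once the ion product Q reaches its Ksp.
For PbI₂: [Pb²⁺] = (Ksp/[I⁻]^2) = 1.5×10⁻⁴ mol/L
For PbSO₄: [Pb²⁺] = (Ksp/[SO₄²⁻]) = 1.1×10⁻⁵ mol/L
Since PbSO₄ needs less Pb²⁺ to reach saturation, it precipitates first.

PbSO₄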